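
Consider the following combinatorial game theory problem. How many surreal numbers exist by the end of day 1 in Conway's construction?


Day 0: {|} = 0 is born. Count = 1.
Day n: the number of surreal numbers born by day n is 2^(n+1) - 1.
By day 0: 2^1 - 1 = 1
By day 1: 2^2 - 1 = 3
By day 1: 3 surreal numbers.

3


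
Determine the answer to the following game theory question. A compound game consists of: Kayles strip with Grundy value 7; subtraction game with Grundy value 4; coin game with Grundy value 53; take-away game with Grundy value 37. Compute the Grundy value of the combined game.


By the Sprague-Grundy theorem, the Grundy value of a sum of games is the XOR of individual Grundy values.
Kayles strip: Grundy value = 7. Running XOR: 0 XOR 7 = 7
subtraction game: Grundy value = 4. Running XOR: 7 XOR 4 = 3
coin game: Grundy value = 53. Running XOR: 3 XOR 53 = 54
take-away game: Grundy value = 37. Running XOR: 54 XOR 37 = 19
The combined Grundy value is 19.

19


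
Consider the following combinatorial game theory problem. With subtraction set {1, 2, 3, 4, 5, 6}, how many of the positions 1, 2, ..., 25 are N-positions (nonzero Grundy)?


Subtraction set S = {1, 2, 3, 4, 5, 6}, so G(n) = n mod 7.
G(n) = 0 when n is a multiple of 7.
Multiples of 7 in [1, 25]: 3
N-positions (nonzero Grundy) = 25 - 3 = 22

22


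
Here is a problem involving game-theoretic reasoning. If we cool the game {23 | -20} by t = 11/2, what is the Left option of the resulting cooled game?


Original game: {23 | -20} (a switch {a | b} with a > b).
Cooling by t (for t below the temperature (a - b)/2 = 43/2) taxes each move by t: {a | b} cooled by t is {a - t | b + t}.
Cooling amount: t = 11/2
Cooled Left option: 23 - 11/2 = 35/2
Cooled Right option: -20 + 11/2 = -29/2
Cooled game: {35/2 | -29/2}
Left option = 35/2

35/2


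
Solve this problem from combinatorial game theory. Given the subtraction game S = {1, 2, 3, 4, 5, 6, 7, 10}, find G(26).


The subtraction set is S = {1, 2, 3, 4, 5, 6, 7, 10}.
G(k) = mex{ G(k - s) : s in S, s <= k }. We compute iteratively: G(0) = 0.
G(1) = mex({0}) = 1
G(2) = mex({0, 1}) = 2
G(3) = mex({0, 1, 2}) = 3
G(4) = mex({0, 1, 2, 3}) = 4
G(5) = mex({0, 1, 2, 3, 4}) = 5
G(6) = mex({0, 1, 2, 3, 4, 5}) = 6
G(7) = mex({0, 1, 2, 3, 4, 5, 6}) = 7
G(8) = mex({1, 2, 3, 4, 5, 6, 7}) = 0
G(9) = mex({0, 2, 3, 4, 5, 6, 7}) = 1
G(10) = mex({0, 1, 3, 4, 5, 6, 7}) = 2
G(11) = mex({0, 1, 2, 4, 5, 6, 7}) = 3
G(12) = mex({0, 1, 2, 3, 5, 6, 7}) = 4
G(13) = mex({0, 1, 2, 3, 4, 6, 7}) = 5
G(14) = mex({0, 1, 2, 3, 4, 5, 7}) = 6
G(15) = mex({0, 1, 2, 3, 4, 5, 6}) = 7
G(16) = mex({1, 2, 3, 4, 5, 6, 7}) = 0
G(17) = mex({0, 2, 3, 4, 5, 6, 7}) = 1
Observe that G(8)..G(17) = 0, 1, 2, 3, 4, 5, 6, 7, 0, 1 repeats G(0)..G(9) = 0, 1, 2, 3, 4, 5, 6, 7, 0, 1.
For k >= max(S) = 10, G(k) is determined by the previous 10 values G(k-10)..G(k-1); a window of 10 consecutive values has recurred shifted by 8, so by induction G(k + 8) = G(k) for all k >= 0: the sequence is periodic from the start with period 8.
One period: G(0..7) = 0, 1, 2, 3, 4, 5, 6, 7.
26 mod 8 = 2, so G(26) = G(2) = 2.

2


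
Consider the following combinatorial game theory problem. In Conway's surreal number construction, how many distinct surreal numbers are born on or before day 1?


Day 0: {|} = 0 is born. Count = 1.
Day n: the number of surreal numbers born by day n is 2^(n+1) - 1.
By day 0: 2^1 - 1 = 1
By day 1: 2^2 - 1 = 3
By day 1: 3 surreal numbers.

3


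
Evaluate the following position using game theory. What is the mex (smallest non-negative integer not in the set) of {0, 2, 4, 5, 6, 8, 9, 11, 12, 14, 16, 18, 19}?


Set = {0, 2, 4, 5, 6, 8, 9, 11, 12, 14, 16, 18, 19}
0 is in the set.
1 is NOT in the set. This is the mex.
mex = 1

1


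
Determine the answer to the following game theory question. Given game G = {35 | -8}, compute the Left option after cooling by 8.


Original game: {35 | -8} (a switch {a | b} with a > b).
Cooling by t (for t below the temperature (a - b)/2 = 43/2) taxes each move by t: {a | b} cooled by t is {a - t | b + t}.
Cooling amount: t = 8
Cooled Left option: 35 - 8 = 27
Cooled Right option: -8 + 8 = 0
Cooled game: {27 | 0}
Left option = 27

27


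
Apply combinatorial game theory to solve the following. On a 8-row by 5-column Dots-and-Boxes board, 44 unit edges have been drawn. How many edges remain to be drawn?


Grid: 8 x 5 boxes, i.e. 9 rows and 6 columns of dots.
Horizontal edges: (rows + 1) * cols = 9 * 5 = 45
Vertical edges: rows * (cols + 1) = 8 * 6 = 48
Total edges: 45 + 48 = 93
Edges drawn: 44
Remaining: 93 - 44 = 49

49


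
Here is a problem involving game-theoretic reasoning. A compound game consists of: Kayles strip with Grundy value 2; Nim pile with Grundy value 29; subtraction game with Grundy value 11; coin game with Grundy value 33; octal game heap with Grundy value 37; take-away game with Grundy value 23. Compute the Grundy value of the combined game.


By the Sprague-Grundy theorem, the Grundy value of a sum of games is the XOR of individual Grundy values.
Kayles strip: Grundy value = 2. Running XOR: 0 XOR 2 = 2
Nim pile: Grundy value = 29. Running XOR: 2 XOR 29 = 31
subtraction game: Grundy value = 11. Running XOR: 31 XOR 11 = 20
coin game: Grundy value = 33. Running XOR: 20 XOR 33 = 53
octal game heap: Grundy value = 37. Running XOR: 53 XOR 37 = 16
take-away game: Grundy value = 23. Running XOR: 16 XOR 23 = 7
The combined Grundy value is 7.

7


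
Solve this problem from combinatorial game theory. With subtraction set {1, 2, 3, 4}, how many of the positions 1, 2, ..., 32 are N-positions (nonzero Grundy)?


Subtraction set S = {1, 2, 3, 4}, so G(n) = n mod 5.
G(n) = 0 when n is a multiple of 5.
Multiples of 5 in [1, 32]: 6
N-positions (nonzero Grundy) = 32 - 6 = 26

26


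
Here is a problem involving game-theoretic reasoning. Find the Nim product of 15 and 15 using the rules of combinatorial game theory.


Nim multiplication is bilinear over XOR: (u XOR v) * w = (u*w) XOR (v*w).
So we split each operand into its bit components and XOR the pairwise Nim products.
15 = 1 + 2 + 4 + 8 (as XOR of powers of 2).
15 = 1 + 2 + 4 + 8 (as XOR of powers of 2).
Using the standard Nim-product table on single bits:
  2*2 = 3,   2*4 = 8,   2*8 = 12,
  4*4 = 6,   4*8 = 11,  8*8 = 13,
and  1*x = x (identity), k*l = l*k (commutative).
Pairwise Nim products:
  1 * 1 = 1
  1 * 2 = 2
  1 * 4 = 4
  1 * 8 = 8
  2 * 1 = 2
  2 * 2 = 3
  2 * 4 = 8
  2 * 8 = 12
  4 * 1 = 4
  4 * 2 = 8
  4 * 4 = 6
  4 * 8 = 11
  8 * 1 = 8
  8 * 2 = 12
  8 * 4 = 11
  8 * 8 = 13
XOR them: 1 XOR 2 XOR 4 XOR 8 XOR 2 XOR 3 XOR 8 XOR 12 XOR 4 XOR 8 XOR 6 XOR 11 XOR 8 XOR 12 XOR 11 XOR 13 = 9.
Result: 15 * 15 = 9 (in Nim).

9


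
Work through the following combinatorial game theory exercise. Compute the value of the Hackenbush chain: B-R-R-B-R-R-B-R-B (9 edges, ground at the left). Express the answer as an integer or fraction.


Edges (from ground): B-R-R-B-R-R-B-R-B
By Berlekamp's sign-expansion rule, a Blue-Red Hackenbush stalk has the value of the surreal number whose sign sequence is the edge sequence with B -> + and R -> -.
Sign sequence: +--+--+-+
Trace the sign expansion in the surreal number tree, starting from 0:
Edge 1: B (sign +) -> bounds (0, +inf), value = 1
Edge 2: R (sign -) -> bounds (0, 1), value = 1/2
Edge 3: R (sign -) -> bounds (0, 1/2), value = 1/4
Edge 4: B (sign +) -> bounds (1/4, 1/2), value = 3/8
Edge 5: R (sign -) -> bounds (1/4, 3/8), value = 5/16
Edge 6: R (sign -) -> bounds (1/4, 5/16), value = 9/32
Edge 7: B (sign +) -> bounds (9/32, 5/16), value = 19/64
Edge 8: R (sign -) -> bounds (9/32, 19/64), value = 37/128
Edge 9: B (sign +) -> bounds (37/128, 19/64), value = 75/256
Game value = 75/256

75/256


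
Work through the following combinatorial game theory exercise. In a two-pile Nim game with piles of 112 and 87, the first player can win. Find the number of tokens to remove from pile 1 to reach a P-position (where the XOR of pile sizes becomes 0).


Piles: 112 and 87
Current XOR: 112 XOR 87 = 39 (non-zero, so this is an N-position).
To make the XOR zero, we need to find a move that balances the piles.
For pile 1 (size 112): target = 112 XOR 39 = 87
We reduce pile 1 from 112 to 87.
Tokens removed: 112 - 87 = 25
Verification: 87 XOR 87 = 0

25


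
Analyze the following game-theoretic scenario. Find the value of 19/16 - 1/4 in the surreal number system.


x = 19/16, y = 1/4
Converting to common denominator: 16
x = 19/16, y = 4/16
x - y = 19/16 - 1/4 = 15/16

15/16


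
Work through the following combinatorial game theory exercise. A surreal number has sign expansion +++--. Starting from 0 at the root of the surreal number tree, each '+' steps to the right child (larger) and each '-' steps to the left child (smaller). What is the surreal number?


Sign expansion: +++--
Rule: track bounds (lo, hi), initially (-inf, +inf). On '+', the current value becomes lo and we move to the simplest number in (value, hi): value + 1 if hi = +inf, otherwise the midpoint (value + hi)/2. On '-', the current value becomes hi and we move to value - 1 if lo = -inf, otherwise the midpoint (lo + value)/2.
Start at 0.
Step 1: sign = +, move right. Bounds: (0, +inf). Value = 1
Step 2: sign = +, move right. Bounds: (1, +inf). Value = 2
Step 3: sign = +, move right. Bounds: (2, +inf). Value = 3
Step 4: sign = -, move left. Bounds: (2, 3). Value = 5/2
Step 5: sign = -, move left. Bounds: (2, 5/2). Value = 9/4
The surreal number with sign expansion +++-- is 9/4.

9/4


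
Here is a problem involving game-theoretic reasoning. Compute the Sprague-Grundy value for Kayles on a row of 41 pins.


Kayles: a move removes 1 or 2 adjacent pins from a contiguous row.
Removing pins from a row of k leaves two independent rows (a, b) with a + b = k - 1 (one pin) or a + b = k - 2 (two pins); an end removal gives a = 0.
By Sprague-Grundy, G(k) = mex{ G(a) XOR G(b) } over all these splits. G(0) = 0.
G(1): splits (0,0):0^0=0 -> mex({0}) = 1
G(2): splits (0,1):0^1=1 (0,0):0^0=0 -> mex({0, 1}) = 2
G(3): splits (0,2):0^2=2 (1,1):1^1=0 (0,1):0^1=1 -> mex({0, 1, 2}) = 3
G(4): splits (0,3):0^3=3 (1,2):1^2=3 (0,2):0^2=2 (1,1):1^1=0 -> mex({0, 2, 3}) = 1
G(5): splits (0,4):0^1=1 (1,3):1^3=2 (2,2):2^2=0 (0,3):0^3=3 (1,2):1^2=3 -> mex({0, 1, 2, 3}) = 4
G(6) = mex({0, 1, 2, 4}) = 3
G(7) = mex({0, 1, 3, 4, 5}) = 2
G(8) = mex({0, 2, 3, 5, 6}) = 1
G(9) = mex({0, 1, 2, 3, 6, 7}) = 4
G(10) = mex({0, 1, 3, 4, 5, 7}) = 2
G(11) = mex({0, 1, 2, 3, 4, 5}) = 6
G(12) = mex({0, 1, 2, 3, 5, 6, 7}) = 4
G(13) = mex({0, 2, 3, 4, 6, 7}) = 1
G(14) = mex({0, 1, 4, 5, 6, 7}) = 2
G(15) = mex({0, 1, 2, 3, 4, 5, 6}) = 7
G(16) = mex({0, 2, 3, 5, 6, 7}) = 1
G(17) = mex({0, 1, 2, 3, 5, 6, 7}) = 4
G(18) = mex({0, 1, 2, 4, 5, 6}) = 3
G(19) = mex({0, 1, 3, 4, 5, 7}) = 2
G(20) = mex({0, 2, 3, 4, 5, 6, 7}) = 1
G(21) = mex({0, 1, 2, 3, 5, 6, 7}) = 4
G(22) = mex({0, 1, 2, 3, 4, 5, 7}) = 6
G(23) = mex({0, 1, 2, 3, 4, 5, 6}) = 7
G(24) = mex({0, 1, 2, 3, 5, 6, 7}) = 4
G(25) = mex({0, 2, 3, 4, 6, 7}) = 1
G(26) = mex({0, 1, 3, 4, 5, 6, 7}) = 2
G(27) = mex({0, 1, 2, 3, 4, 5, 6, 7}) = 8
G(28) = mex({0, 1, 2, 3, 4, 6, 7, 8}) = 5
G(29) = mex({0, 1, 2, 3, 5, 6, 7, 8, 9}) = 4
G(30) = mex({0, 1, 2, 3, 4, 5, 6, 9, 10}) = 7
G(31) = mex({0, 1, 3, 4, 5, 7, 10, 11}) = 2
G(32) = mex({0, 2, 3, 4, 5, 6, 7, 9, 11}) = 1
G(33) = mex({0, 1, 2, 3, 4, 5, 6, 7, 9, 12}) = 8
G(34) = mex({0, 1, 2, 3, 4, 5, 7, 8, 11, 12}) = 6
G(35) = mex({0, 1, 2, 3, 4, 5, 6, 8, 9, 10, 11}) = 7
G(36) = mex({0, 1, 2, 3, 5, 6, 7, 9, 10}) = 4
G(37) = mex({0, 2, 3, 4, 6, 7, 9, 10, 11, 12}) = 1
G(38) = mex({0, 1, 3, 4, 5, 6, 7, 9, 10, 11, 12}) = 2
G(39) = mex({0, 1, 2, 4, 5, 6, 7, 9, 10, 12, 14}) = 3
G(40) = mex({0, 2, 3, 4, 6, 7, 11, 12, 14}) = 1
G(41) = mex({0, 1, 2, 3, 5, 6, 7, 9, 10, 11, 12}) = 4
Therefore G(41) = 4.

4


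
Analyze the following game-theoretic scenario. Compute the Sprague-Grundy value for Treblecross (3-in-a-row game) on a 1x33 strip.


Treblecross: place X on empty cells; 3-in-a-row wins.
Playing within two cells of an existing X lets the opponent win at once, so sensible play treats the cells i-2..i+2 around each X as dead. The player left with no safe cell loses, so this is a normal-play take-away game on strips of safe cells.
Placing X at cell i (0-indexed) of a strip of k safe cells leaves independent strips of sizes max(0, i-2) and max(0, k-i-3). Hence G(k) = mex{ G(max(0,i-2)) XOR G(max(0,k-i-3)) : 0 <= i < k }, with G(0) = 0.
G(1): splits (0,0):0^0=0 -> mex({0}) = 1
G(2): splits (0,0):0^0=0 -> mex({0}) = 1
G(3): splits (0,0):0^0=0 -> mex({0}) = 1
G(4): splits (0,1):0^1=1 (0,0):0^0=0 -> mex({0, 1}) = 2
G(5): splits (0,2):0^1=1 (0,1):0^1=1 (0,0):0^0=0 -> mex({0, 1}) = 2
G(6) = mex({1}) = 0
G(7) = mex({0, 1, 2}) = 3
G(8) = mex({0, 1, 2}) = 3
G(9) = mex({0, 2}) = 1
G(10) = mex({0, 2, 3}) = 1
G(11) = mex({0, 3}) = 1
G(12) = mex({1, 3}) = 0
G(13) = mex({0, 1, 2, 3}) = 4
G(14) = mex({0, 1, 2}) = 3
G(15) = mex({0, 1, 2}) = 3
G(16) = mex({0, 1, 2, 4}) = 3
G(17) = mex({0, 1, 3, 4}) = 2
G(18) = mex({0, 1, 3, 4}) = 2
G(19) = mex({0, 1, 3, 5}) = 2
G(20) = mex({0, 1, 2, 3, 5}) = 4
G(21) = mex({0, 1, 2, 3, 5}) = 4
G(22) = mex({1, 2, 6}) = 0
G(23) = mex({0, 1, 2, 3, 4, 6}) = 5
G(24) = mex({0, 1, 2, 3, 4}) = 5
G(25) = mex({0, 1, 3, 4, 7}) = 2
G(26) = mex({0, 1, 3, 4, 5, 7}) = 2
G(27) = mex({0, 1, 3, 5}) = 2
G(28) = mex({0, 1, 2, 5}) = 3
G(29) = mex({0, 1, 2, 4, 5, 6}) = 3
G(30) = mex({1, 2, 4, 6}) = 0
G(31) = mex({0, 1, 2, 3, 4, 6}) = 5
G(32) = mex({1, 2, 3, 4, 7}) = 0
G(33) = mex({0, 3, 7}) = 1
Therefore G(33) = 1.

1


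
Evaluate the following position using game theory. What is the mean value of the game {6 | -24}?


Game = {6 | -24}, a switch {a | b} with numbers a > b.
Its thermograph has left wall a - t and right wall b + t, which meet at t = (a - b)/2, where both equal (a + b)/2. So the mast (mean value) is at (a + b)/2.
Mean = (6 + (-24))/2 = -18/2 = -9

-9


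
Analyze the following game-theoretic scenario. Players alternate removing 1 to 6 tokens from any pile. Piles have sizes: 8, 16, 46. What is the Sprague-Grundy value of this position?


Subtraction set: {1, 2, 3, 4, 5, 6}
For this subtraction set, G(n) = n mod 7 (period = max + 1 = 7).
Pile 1 (size 8): G(8) = 8 mod 7 = 1
Pile 2 (size 16): G(16) = 16 mod 7 = 2
Pile 3 (size 46): G(46) = 46 mod 7 = 4
Total Grundy value = XOR of all: 1 XOR 2 XOR 4 = 7

7


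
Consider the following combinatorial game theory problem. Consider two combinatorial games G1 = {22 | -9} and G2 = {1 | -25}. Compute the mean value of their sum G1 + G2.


G1 = {22 | -9}, G2 = {1 | -25}
Each is a switch {a | b} with numbers a > b; its mean value is (a + b)/2, and mean value is additive over game sums: m(G1 + G2) = m(G1) + m(G2).
Mean of G1 = (22 + (-9))/2 = 13/2 = 13/2
Mean of G2 = (1 + (-25))/2 = -24/2 = -12
Mean of G1 + G2 = 13/2 + -12 = -11/2

-11/2


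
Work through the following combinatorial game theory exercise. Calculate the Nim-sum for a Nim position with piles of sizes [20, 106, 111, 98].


We need the XOR (exclusive or) of all pile sizes.
After XOR-ing pile 1 (size 20): 0 XOR 20 = 20
After XOR-ing pile 2 (size 106): 20 XOR 106 = 126
After XOR-ing pile 3 (size 111): 126 XOR 111 = 17
After XOR-ing pile 4 (size 98): 17 XOR 98 = 115
The Nim-value of this position is 115.

115


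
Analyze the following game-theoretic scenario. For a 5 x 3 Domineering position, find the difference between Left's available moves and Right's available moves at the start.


Board is 5 x 3 (rows x cols).
Left (vertical) placements: (rows-1) * cols = 4 * 3 = 12
Right (horizontal) placements: rows * (cols-1) = 5 * 2 = 10
Advantage = Left - Right = 12 - 10 = 2

2


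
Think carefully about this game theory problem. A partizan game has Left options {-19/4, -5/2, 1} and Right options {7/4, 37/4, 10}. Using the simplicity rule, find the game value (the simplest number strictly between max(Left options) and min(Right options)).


Left options: {-19/4, -5/2, 1}, max = 1
Right options: {7/4, 37/4, 10}, min = 7/4
All options are numbers and max(Left) < min(Right), so by the simplicity theorem the value is the simplest (earliest-born) number strictly between 1 and 7/4.
No integer lies strictly between 1 and 7/4, so the value is the dyadic rational m/2^k in the interval with the smallest k (then m odd); search k = 1, 2, ...:
Denominator 2: 3/2 lies strictly between 1 and 7/4 -- found.
The simplest number in the interval is 3/2.
Game value = 3/2

3/2


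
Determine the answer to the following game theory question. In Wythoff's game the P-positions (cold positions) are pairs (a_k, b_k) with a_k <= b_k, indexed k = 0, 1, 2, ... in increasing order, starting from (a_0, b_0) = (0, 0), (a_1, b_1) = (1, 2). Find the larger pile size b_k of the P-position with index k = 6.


By Wythoff's theorem, a_k = floor(k * phi) and b_k = floor(k * phi^2) = a_k + k, where phi = (1 + sqrt(5))/2 is the golden ratio.
phi = (1 + sqrt(5))/2 = 1.618034
phi^2 = phi + 1 = 2.618034
k = 6
k * phi^2 = 6 * 2.618034 = 15.708204
b_6 = floor(k * phi^2) = 15 (check: a_6 + k = 9 + 6 = 15)

15


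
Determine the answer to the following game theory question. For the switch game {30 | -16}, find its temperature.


The game is {30 | -16}, a switch {a | b} with numbers a > b.
Cooling {a | b} by t gives {a - t | b + t}, which stops being hot when a - t = b + t, i.e. at t = (a - b)/2. So the temperature of a switch is (a - b)/2.
Temperature = (Left option - Right option) / 2
= (30 - (-16)) / 2
= 46 / 2
= 23

23


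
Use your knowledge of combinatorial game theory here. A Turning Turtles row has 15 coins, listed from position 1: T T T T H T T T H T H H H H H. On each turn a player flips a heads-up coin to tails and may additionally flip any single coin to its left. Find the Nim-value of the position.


Coins: T T T T H T T T H T H H H H H
Key fact: a single head at position k behaves exactly like a Nim heap of size k (turning it to T and optionally flipping a coin at j < k corresponds to moving the heap from k to j, or to 0), and heads combine as a disjunctive sum (two heads at the same place would cancel, matching j XOR j = 0). So the Nim-value is the XOR of the 1-indexed positions of the heads.
Face-up positions (1-indexed): [5, 9, 11, 12, 13, 14, 15]
XOR 0 with 5: 0 XOR 5 = 5
XOR 5 with 9: 5 XOR 9 = 12
XOR 12 with 11: 12 XOR 11 = 7
XOR 7 with 12: 7 XOR 12 = 11
XOR 11 with 13: 11 XOR 13 = 6
XOR 6 with 14: 6 XOR 14 = 8
XOR 8 with 15: 8 XOR 15 = 7
Nim-value = 7

7


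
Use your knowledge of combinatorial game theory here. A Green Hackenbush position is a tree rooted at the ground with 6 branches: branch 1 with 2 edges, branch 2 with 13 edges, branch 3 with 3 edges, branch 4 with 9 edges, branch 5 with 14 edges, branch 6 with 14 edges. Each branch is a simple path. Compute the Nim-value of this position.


The tree has 6 branches from the ground vertex.
In Green Hackenbush, the Nim-value of a simple path of length k is k.
Branch 1: length 2, Nim-value = 2
Branch 2: length 13, Nim-value = 13
Branch 3: length 3, Nim-value = 3
Branch 4: length 9, Nim-value = 9
Branch 5: length 14, Nim-value = 14
Branch 6: length 14, Nim-value = 14
Total Nim-value = XOR of all branch values:
0 XOR 2 = 2
2 XOR 13 = 15
15 XOR 3 = 12
12 XOR 9 = 5
5 XOR 14 = 11
11 XOR 14 = 5
Nim-value of the tree = 5

5


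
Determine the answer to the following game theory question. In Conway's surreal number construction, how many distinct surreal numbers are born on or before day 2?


Day 0: {|} = 0 is born. Count = 1.
Day n: the number of surreal numbers born by day n is 2^(n+1) - 1.
By day 0: 2^1 - 1 = 1
By day 1: 2^2 - 1 = 3
By day 2: 2^3 - 1 = 7
By day 2: 7 surreal numbers.

7


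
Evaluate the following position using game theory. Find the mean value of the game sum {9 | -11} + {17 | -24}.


G1 = {9 | -11}, G2 = {17 | -24}
Each is a switch {a | b} with numbers a > b; its mean value is (a + b)/2, and mean value is additive over game sums: m(G1 + G2) = m(G1) + m(G2).
Mean of G1 = (9 + (-11))/2 = -2/2 = -1
Mean of G2 = (17 + (-24))/2 = -7/2 = -7/2
Mean of G1 + G2 = -1 + -7/2 = -9/2

-9/2


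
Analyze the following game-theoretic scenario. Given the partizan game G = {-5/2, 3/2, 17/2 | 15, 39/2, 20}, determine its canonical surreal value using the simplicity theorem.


Left options: {-5/2, 3/2, 17/2}, max = 17/2
Right options: {15, 39/2, 20}, min = 15
All options are numbers and max(Left) < min(Right), so by the simplicity theorem the value is the simplest (earliest-born) number strictly between 17/2 and 15.
Integers 9 through 14 all lie strictly between 17/2 and 15.
Among integers, the simplest (lowest birthday = smallest |n|; 0 is born on day 0, +-n on day n) is 9.
No non-integer in the interval can be simpler: if x is a non-integer in the interval, then floor(x) or ceil(x) also lies in the interval (the interval contains an integer), and both are proper prefixes of x's sign expansion, i.e. born earlier. So the game value is 9.
Game value = 9

9


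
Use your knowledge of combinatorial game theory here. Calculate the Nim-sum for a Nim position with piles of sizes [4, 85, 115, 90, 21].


We need the XOR (exclusive or) of all pile sizes.
After XOR-ing pile 1 (size 4): 0 XOR 4 = 4
After XOR-ing pile 2 (size 85): 4 XOR 85 = 81
After XOR-ing pile 3 (size 115): 81 XOR 115 = 34
After XOR-ing pile 4 (size 90): 34 XOR 90 = 120
After XOR-ing pile 5 (size 21): 120 XOR 21 = 109
The Nim-value of this position is 109.

109


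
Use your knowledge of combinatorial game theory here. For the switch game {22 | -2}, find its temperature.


The game is {22 | -2}, a switch {a | b} with numbers a > b.
Cooling {a | b} by t gives {a - t | b + t}, which stops being hot when a - t = b + t, i.e. at t = (a - b)/2. So the temperature of a switch is (a - b)/2.
Temperature = (Left option - Right option) / 2
= (22 - (-2)) / 2
= 24 / 2
= 12

12


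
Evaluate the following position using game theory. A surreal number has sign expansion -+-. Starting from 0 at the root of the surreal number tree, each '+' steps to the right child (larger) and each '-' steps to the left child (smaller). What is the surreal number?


Sign expansion: -+-
Rule: track bounds (lo, hi), initially (-inf, +inf). On '+', the current value becomes lo and we move to the simplest number in (value, hi): value + 1 if hi = +inf, otherwise the midpoint (value + hi)/2. On '-', the current value becomes hi and we move to value - 1 if lo = -inf, otherwise the midpoint (lo + value)/2.
Start at 0.
Step 1: sign = -, move left. Bounds: (-inf, 0). Value = -1
Step 2: sign = +, move right. Bounds: (-1, 0). Value = -1/2
Step 3: sign = -, move left. Bounds: (-1, -1/2). Value = -3/4
The surreal number with sign expansion -+- is -3/4.

-3/4


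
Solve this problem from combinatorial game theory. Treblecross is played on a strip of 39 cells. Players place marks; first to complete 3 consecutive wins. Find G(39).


Treblecross: place X on empty cells; 3-in-a-row wins.
Playing within two cells of an existing X lets the opponent win at once, so sensible play treats the cells i-2..i+2 around each X as dead. The player left with no safe cell loses, so this is a normal-play take-away game on strips of safe cells.
Placing X at cell i (0-indexed) of a strip of k safe cells leaves independent strips of sizes max(0, i-2) and max(0, k-i-3). Hence G(k) = mex{ G(max(0,i-2)) XOR G(max(0,k-i-3)) : 0 <= i < k }, with G(0) = 0.
G(1): splits (0,0):0^0=0 -> mex({0}) = 1
G(2): splits (0,0):0^0=0 -> mex({0}) = 1
G(3): splits (0,0):0^0=0 -> mex({0}) = 1
G(4): splits (0,1):0^1=1 (0,0):0^0=0 -> mex({0, 1}) = 2
G(5): splits (0,2):0^1=1 (0,1):0^1=1 (0,0):0^0=0 -> mex({0, 1}) = 2
G(6) = mex({1}) = 0
G(7) = mex({0, 1, 2}) = 3
G(8) = mex({0, 1, 2}) = 3
G(9) = mex({0, 2}) = 1
G(10) = mex({0, 2, 3}) = 1
G(11) = mex({0, 3}) = 1
G(12) = mex({1, 3}) = 0
G(13) = mex({0, 1, 2, 3}) = 4
G(14) = mex({0, 1, 2}) = 3
G(15) = mex({0, 1, 2}) = 3
G(16) = mex({0, 1, 2, 4}) = 3
G(17) = mex({0, 1, 3, 4}) = 2
G(18) = mex({0, 1, 3, 4}) = 2
G(19) = mex({0, 1, 3, 5}) = 2
G(20) = mex({0, 1, 2, 3, 5}) = 4
G(21) = mex({0, 1, 2, 3, 5}) = 4
G(22) = mex({1, 2, 6}) = 0
G(23) = mex({0, 1, 2, 3, 4, 6}) = 5
G(24) = mex({0, 1, 2, 3, 4}) = 5
G(25) = mex({0, 1, 3, 4, 7}) = 2
G(26) = mex({0, 1, 3, 4, 5, 7}) = 2
G(27) = mex({0, 1, 3, 5}) = 2
G(28) = mex({0, 1, 2, 5}) = 3
G(29) = mex({0, 1, 2, 4, 5, 6}) = 3
G(30) = mex({1, 2, 4, 6}) = 0
G(31) = mex({0, 1, 2, 3, 4, 6}) = 5
G(32) = mex({1, 2, 3, 4, 7}) = 0
G(33) = mex({0, 3, 7}) = 1
G(34) = mex({0, 2, 3, 5, 7}) = 1
G(35) = mex({0, 2, 3, 5, 6}) = 1
G(36) = mex({0, 1, 2, 5, 6}) = 3
G(37) = mex({0, 1, 2, 4, 5, 6}) = 3
G(38) = mex({0, 1, 2, 4}) = 3
G(39) = mex({0, 1, 2, 3, 4, 7}) = 5
Therefore G(39) = 5.

5


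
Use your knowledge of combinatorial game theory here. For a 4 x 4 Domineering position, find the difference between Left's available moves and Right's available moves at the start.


Board is 4 x 4 (rows x cols).
Left (vertical) placements: (rows-1) * cols = 3 * 4 = 12
Right (horizontal) placements: rows * (cols-1) = 4 * 3 = 12
Advantage = Left - Right = 12 - 12 = 0

0


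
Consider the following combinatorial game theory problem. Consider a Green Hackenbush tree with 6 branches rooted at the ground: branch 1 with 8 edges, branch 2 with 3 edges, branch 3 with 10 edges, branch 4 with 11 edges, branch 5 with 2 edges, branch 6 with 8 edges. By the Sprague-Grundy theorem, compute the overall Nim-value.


The tree has 6 branches from the ground vertex.
In Green Hackenbush, the Nim-value of a simple path of length k is k.
Branch 1: length 8, Nim-value = 8
Branch 2: length 3, Nim-value = 3
Branch 3: length 10, Nim-value = 10
Branch 4: length 11, Nim-value = 11
Branch 5: length 2, Nim-value = 2
Branch 6: length 8, Nim-value = 8
Total Nim-value = XOR of all branch values:
0 XOR 8 = 8
8 XOR 3 = 11
11 XOR 10 = 1
1 XOR 11 = 10
10 XOR 2 = 8
8 XOR 8 = 0
Nim-value of the tree = 0

0


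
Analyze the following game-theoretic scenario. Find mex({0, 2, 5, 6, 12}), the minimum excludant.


Set = {0, 2, 5, 6, 12}
0 is in the set.
1 is NOT in the set. This is the mex.
mex = 1

1


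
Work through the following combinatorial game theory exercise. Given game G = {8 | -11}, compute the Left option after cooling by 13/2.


Original game: {8 | -11} (a switch {a | b} with a > b).
Cooling by t (for t below the temperature (a - b)/2 = 19/2) taxes each move by t: {a | b} cooled by t is {a - t | b + t}.
Cooling amount: t = 13/2
Cooled Left option: 8 - 13/2 = 3/2
Cooled Right option: -11 + 13/2 = -9/2
Cooled game: {3/2 | -9/2}
Left option = 3/2

3/2


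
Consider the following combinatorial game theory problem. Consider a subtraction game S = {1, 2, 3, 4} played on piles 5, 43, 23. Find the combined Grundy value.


Subtraction set: {1, 2, 3, 4}
For this subtraction set, G(n) = n mod 5 (period = max + 1 = 5).
Pile 1 (size 5): G(5) = 5 mod 5 = 0
Pile 2 (size 43): G(43) = 43 mod 5 = 3
Pile 3 (size 23): G(23) = 23 mod 5 = 3
Total Grundy value = XOR of all: 0 XOR 3 XOR 3 = 0

0


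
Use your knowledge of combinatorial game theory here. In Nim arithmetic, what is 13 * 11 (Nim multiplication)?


Nim multiplication is bilinear over XOR: (u XOR v) * w = (u*w) XOR (v*w).
So we split each operand into its bit components and XOR the pairwise Nim products.
13 = 1 + 4 + 8 (as XOR of powers of 2).
11 = 1 + 2 + 8 (as XOR of powers of 2).
Using the standard Nim-product table on single bits:
  2*2 = 3,   2*4 = 8,   2*8 = 12,
  4*4 = 6,   4*8 = 11,  8*8 = 13,
and  1*x = x (identity), k*l = l*k (commutative).
Pairwise Nim products:
  1 * 1 = 1
  1 * 2 = 2
  1 * 8 = 8
  4 * 1 = 4
  4 * 2 = 8
  4 * 8 = 11
  8 * 1 = 8
  8 * 2 = 12
  8 * 8 = 13
XOR them: 1 XOR 2 XOR 8 XOR 4 XOR 8 XOR 11 XOR 8 XOR 12 XOR 13 = 5.
Result: 13 * 11 = 5 (in Nim).

5


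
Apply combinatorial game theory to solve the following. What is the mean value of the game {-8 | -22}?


Game = {-8 | -22}, a switch {a | b} with numbers a > b.
Its thermograph has left wall a - t and right wall b + t, which meet at t = (a - b)/2, where both equal (a + b)/2. So the mast (mean value) is at (a + b)/2.
Mean = (-8 + (-22))/2 = -30/2 = -15

-15


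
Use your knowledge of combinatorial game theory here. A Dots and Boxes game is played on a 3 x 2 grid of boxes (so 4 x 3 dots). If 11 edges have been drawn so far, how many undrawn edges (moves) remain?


Grid: 3 x 2 boxes, i.e. 4 rows and 3 columns of dots.
Horizontal edges: (rows + 1) * cols = 4 * 2 = 8
Vertical edges: rows * (cols + 1) = 3 * 3 = 9
Total edges: 8 + 9 = 17
Edges drawn: 11
Remaining: 17 - 11 = 6

6


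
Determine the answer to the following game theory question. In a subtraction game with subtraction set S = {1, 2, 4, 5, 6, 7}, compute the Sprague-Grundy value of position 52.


The subtraction set is S = {1, 2, 4, 5, 6, 7}.
G(k) = mex{ G(k - s) : s in S, s <= k }. We compute iteratively: G(0) = 0.
G(1) = mex({0}) = 1
G(2) = mex({0, 1}) = 2
G(3) = mex({1, 2}) = 0
G(4) = mex({0, 2}) = 1
G(5) = mex({0, 1}) = 2
G(6) = mex({0, 1, 2}) = 3
G(7) = mex({0, 1, 2, 3}) = 4
G(8) = mex({0, 1, 2, 3, 4}) = 5
G(9) = mex({0, 1, 2, 4, 5}) = 3
G(10) = mex({0, 1, 2, 3, 5}) = 4
G(11) = mex({1, 2, 3, 4}) = 0
G(12) = mex({0, 2, 3, 4, 5}) = 1
G(13) = mex({0, 1, 3, 4, 5}) = 2
G(14) = mex({1, 2, 3, 4, 5}) = 0
G(15) = mex({0, 2, 3, 4, 5}) = 1
G(16) = mex({0, 1, 3, 4}) = 2
G(17) = mex({0, 1, 2, 4}) = 3
Observe that G(11)..G(17) = 0, 1, 2, 0, 1, 2, 3 repeats G(0)..G(6) = 0, 1, 2, 0, 1, 2, 3.
For k >= max(S) = 7, G(k) is determined by the previous 7 values G(k-7)..G(k-1); a window of 7 consecutive values has recurred shifted by 11, so by induction G(k + 11) = G(k) for all k >= 0: the sequence is periodic from the start with period 11.
One period: G(0..10) = 0, 1, 2, 0, 1, 2, 3, 4, 5, 3, 4.
52 mod 11 = 8, so G(52) = G(8) = 5.

5


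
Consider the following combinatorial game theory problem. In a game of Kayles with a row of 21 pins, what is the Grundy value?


Kayles: a move removes 1 or 2 adjacent pins from a contiguous row.
Removing pins from a row of k leaves two independent rows (a, b) with a + b = k - 1 (one pin) or a + b = k - 2 (two pins); an end removal gives a = 0.
By Sprague-Grundy, G(k) = mex{ G(a) XOR G(b) } over all these splits. G(0) = 0.
G(1): splits (0,0):0^0=0 -> mex({0}) = 1
G(2): splits (0,1):0^1=1 (0,0):0^0=0 -> mex({0, 1}) = 2
G(3): splits (0,2):0^2=2 (1,1):1^1=0 (0,1):0^1=1 -> mex({0, 1, 2}) = 3
G(4): splits (0,3):0^3=3 (1,2):1^2=3 (0,2):0^2=2 (1,1):1^1=0 -> mex({0, 2, 3}) = 1
G(5): splits (0,4):0^1=1 (1,3):1^3=2 (2,2):2^2=0 (0,3):0^3=3 (1,2):1^2=3 -> mex({0, 1, 2, 3}) = 4
G(6) = mex({0, 1, 2, 4}) = 3
G(7) = mex({0, 1, 3, 4, 5}) = 2
G(8) = mex({0, 2, 3, 5, 6}) = 1
G(9) = mex({0, 1, 2, 3, 6, 7}) = 4
G(10) = mex({0, 1, 3, 4, 5, 7}) = 2
G(11) = mex({0, 1, 2, 3, 4, 5}) = 6
G(12) = mex({0, 1, 2, 3, 5, 6, 7}) = 4
G(13) = mex({0, 2, 3, 4, 6, 7}) = 1
G(14) = mex({0, 1, 4, 5, 6, 7}) = 2
G(15) = mex({0, 1, 2, 3, 4, 5, 6}) = 7
G(16) = mex({0, 2, 3, 5, 6, 7}) = 1
G(17) = mex({0, 1, 2, 3, 5, 6, 7}) = 4
G(18) = mex({0, 1, 2, 4, 5, 6}) = 3
G(19) = mex({0, 1, 3, 4, 5, 7}) = 2
G(20) = mex({0, 2, 3, 4, 5, 6, 7}) = 1
G(21) = mex({0, 1, 2, 3, 5, 6, 7}) = 4
Therefore G(21) = 4.

4


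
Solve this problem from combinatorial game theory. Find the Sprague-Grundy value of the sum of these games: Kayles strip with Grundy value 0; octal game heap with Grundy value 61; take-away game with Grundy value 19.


By the Sprague-Grundy theorem, the Grundy value of a sum of games is the XOR of individual Grundy values.
Kayles strip: Grundy value = 0. Running XOR: 0 XOR 0 = 0
octal game heap: Grundy value = 61. Running XOR: 0 XOR 61 = 61
take-away game: Grundy value = 19. Running XOR: 61 XOR 19 = 46
The combined Grundy value is 46.

46


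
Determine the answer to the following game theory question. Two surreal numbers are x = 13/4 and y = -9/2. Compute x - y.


x = 13/4, y = -9/2
Converting to common denominator: 4
x = 13/4, y = -18/4
x - y = 13/4 - -9/2 = 31/4

31/4


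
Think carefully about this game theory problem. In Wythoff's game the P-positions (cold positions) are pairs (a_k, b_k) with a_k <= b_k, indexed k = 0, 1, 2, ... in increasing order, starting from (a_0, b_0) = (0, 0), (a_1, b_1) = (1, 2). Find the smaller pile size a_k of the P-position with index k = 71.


By Wythoff's theorem, a_k = floor(k * phi) and b_k = floor(k * phi^2) = a_k + k, where phi = (1 + sqrt(5))/2 is the golden ratio.
phi = (1 + sqrt(5))/2 = 1.618034
k = 71
k * phi = 71 * 1.618034 = 114.880413
a_71 = floor(k * phi) = 114

114


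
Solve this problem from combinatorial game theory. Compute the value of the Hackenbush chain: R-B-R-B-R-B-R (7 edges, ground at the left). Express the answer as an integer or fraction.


Edges (from ground): R-B-R-B-R-B-R
By Berlekamp's sign-expansion rule, a Blue-Red Hackenbush stalk has the value of the surreal number whose sign sequence is the edge sequence with B -> + and R -> -.
Sign sequence: -+-+-+-
Trace the sign expansion in the surreal number tree, starting from 0:
Edge 1: R (sign -) -> bounds (-inf, 0), value = -1
Edge 2: B (sign +) -> bounds (-1, 0), value = -1/2
Edge 3: R (sign -) -> bounds (-1, -1/2), value = -3/4
Edge 4: B (sign +) -> bounds (-3/4, -1/2), value = -5/8
Edge 5: R (sign -) -> bounds (-3/4, -5/8), value = -11/16
Edge 6: B (sign +) -> bounds (-11/16, -5/8), value = -21/32
Edge 7: R (sign -) -> bounds (-11/16, -21/32), value = -43/64
Game value = -43/64

-43/64


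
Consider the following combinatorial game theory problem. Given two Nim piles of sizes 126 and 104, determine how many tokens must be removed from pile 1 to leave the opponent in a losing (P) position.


Piles: 126 and 104
Current XOR: 126 XOR 104 = 22 (non-zero, so this is an N-position).
To make the XOR zero, we need to find a move that balances the piles.
For pile 1 (size 126): target = 126 XOR 22 = 104
We reduce pile 1 from 126 to 104.
Tokens removed: 126 - 104 = 22
Verification: 104 XOR 104 = 0

22


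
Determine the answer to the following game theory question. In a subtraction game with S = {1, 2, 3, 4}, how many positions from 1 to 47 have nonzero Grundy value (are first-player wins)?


Subtraction set S = {1, 2, 3, 4}, so G(n) = n mod 5.
G(n) = 0 when n is a multiple of 5.
Multiples of 5 in [1, 47]: 9
N-positions (nonzero Grundy) = 47 - 9 = 38

38


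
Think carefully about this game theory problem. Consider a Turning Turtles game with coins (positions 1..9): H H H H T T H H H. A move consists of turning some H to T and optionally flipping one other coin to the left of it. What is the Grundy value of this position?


Coins: H H H H T T H H H
Key fact: a single head at position k behaves exactly like a Nim heap of size k (turning it to T and optionally flipping a coin at j < k corresponds to moving the heap from k to j, or to 0), and heads combine as a disjunctive sum (two heads at the same place would cancel, matching j XOR j = 0). So the Nim-value is the XOR of the 1-indexed positions of the heads.
Face-up positions (1-indexed): [1, 2, 3, 4, 7, 8, 9]
XOR 0 with 1: 0 XOR 1 = 1
XOR 1 with 2: 1 XOR 2 = 3
XOR 3 with 3: 3 XOR 3 = 0
XOR 0 with 4: 0 XOR 4 = 4
XOR 4 with 7: 4 XOR 7 = 3
XOR 3 with 8: 3 XOR 8 = 11
XOR 11 with 9: 11 XOR 9 = 2
Nim-value = 2

2


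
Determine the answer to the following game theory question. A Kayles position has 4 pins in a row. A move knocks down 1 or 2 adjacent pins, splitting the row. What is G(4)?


Kayles: a move removes 1 or 2 adjacent pins from a contiguous row.
Removing pins from a row of k leaves two independent rows (a, b) with a + b = k - 1 (one pin) or a + b = k - 2 (two pins); an end removal gives a = 0.
By Sprague-Grundy, G(k) = mex{ G(a) XOR G(b) } over all these splits. G(0) = 0.
G(1): splits (0,0):0^0=0 -> mex({0}) = 1
G(2): splits (0,1):0^1=1 (0,0):0^0=0 -> mex({0, 1}) = 2
G(3): splits (0,2):0^2=2 (1,1):1^1=0 (0,1):0^1=1 -> mex({0, 1, 2}) = 3
G(4): splits (0,3):0^3=3 (1,2):1^2=3 (0,2):0^2=2 (1,1):1^1=0 -> mex({0, 2, 3}) = 1
Therefore G(4) = 1.

1


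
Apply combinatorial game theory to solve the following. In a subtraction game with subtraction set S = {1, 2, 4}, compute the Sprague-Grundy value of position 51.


The subtraction set is S = {1, 2, 4}.
G(k) = mex{ G(k - s) : s in S, s <= k }. We compute iteratively: G(0) = 0.
G(1) = mex({0}) = 1
G(2) = mex({0, 1}) = 2
G(3) = mex({1, 2}) = 0
G(4) = mex({0, 2}) = 1
G(5) = mex({0, 1}) = 2
G(6) = mex({1, 2}) = 0
Observe that G(3)..G(6) = 0, 1, 2, 0 repeats G(0)..G(3) = 0, 1, 2, 0.
For k >= max(S) = 4, G(k) is determined by the previous 4 values G(k-4)..G(k-1); a window of 4 consecutive values has recurred shifted by 3, so by induction G(k + 3) = G(k) for all k >= 0: the sequence is periodic from the start with period 3.
One period: G(0..2) = 0, 1, 2.
51 mod 3 = 0, so G(51) = G(0) = 0.

0


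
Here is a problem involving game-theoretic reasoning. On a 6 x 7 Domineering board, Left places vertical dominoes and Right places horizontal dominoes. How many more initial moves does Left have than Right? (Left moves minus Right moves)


Board is 6 x 7 (rows x cols).
Left (vertical) placements: (rows-1) * cols = 5 * 7 = 35
Right (horizontal) placements: rows * (cols-1) = 6 * 6 = 36
Advantage = Left - Right = 35 - 36 = -1

-1


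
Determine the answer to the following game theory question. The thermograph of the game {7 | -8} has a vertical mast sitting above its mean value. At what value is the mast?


Game = {7 | -8}, a switch {a | b} with numbers a > b.
Its thermograph has left wall a - t and right wall b + t, which meet at t = (a - b)/2, where both equal (a + b)/2. So the mast (mean value) is at (a + b)/2.
Mean = (7 + (-8))/2 = -1/2 = -1/2

-1/2


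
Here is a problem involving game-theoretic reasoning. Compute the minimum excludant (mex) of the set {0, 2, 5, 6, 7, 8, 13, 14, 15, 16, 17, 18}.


Set = {0, 2, 5, 6, 7, 8, 13, 14, 15, 16, 17, 18}
0 is in the set.
1 is NOT in the set. This is the mex.
mex = 1

1


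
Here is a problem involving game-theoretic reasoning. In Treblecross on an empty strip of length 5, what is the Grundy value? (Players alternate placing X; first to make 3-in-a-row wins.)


Treblecross: place X on empty cells; 3-in-a-row wins.
Playing within two cells of an existing X lets the opponent win at once, so sensible play treats the cells i-2..i+2 around each X as dead. The player left with no safe cell loses, so this is a normal-play take-away game on strips of safe cells.
Placing X at cell i (0-indexed) of a strip of k safe cells leaves independent strips of sizes max(0, i-2) and max(0, k-i-3). Hence G(k) = mex{ G(max(0,i-2)) XOR G(max(0,k-i-3)) : 0 <= i < k }, with G(0) = 0.
G(1): splits (0,0):0^0=0 -> mex({0}) = 1
G(2): splits (0,0):0^0=0 -> mex({0}) = 1
G(3): splits (0,0):0^0=0 -> mex({0}) = 1
G(4): splits (0,1):0^1=1 (0,0):0^0=0 -> mex({0, 1}) = 2
G(5): splits (0,2):0^1=1 (0,1):0^1=1 (0,0):0^0=0 -> mex({0, 1}) = 2
Therefore G(5) = 2.

2


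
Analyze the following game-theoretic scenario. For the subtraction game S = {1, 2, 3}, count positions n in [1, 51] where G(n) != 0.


Subtraction set S = {1, 2, 3}, so G(n) = n mod 4.
G(n) = 0 when n is a multiple of 4.
Multiples of 4 in [1, 51]: 12
N-positions (nonzero Grundy) = 51 - 12 = 39

39


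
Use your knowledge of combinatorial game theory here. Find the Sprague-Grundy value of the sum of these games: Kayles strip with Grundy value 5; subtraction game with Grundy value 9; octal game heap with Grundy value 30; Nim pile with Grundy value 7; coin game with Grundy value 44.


By the Sprague-Grundy theorem, the Grundy value of a sum of games is the XOR of individual Grundy values.
Kayles strip: Grundy value = 5. Running XOR: 0 XOR 5 = 5
subtraction game: Grundy value = 9. Running XOR: 5 XOR 9 = 12
octal game heap: Grundy value = 30. Running XOR: 12 XOR 30 = 18
Nim pile: Grundy value = 7. Running XOR: 18 XOR 7 = 21
coin game: Grundy value = 44. Running XOR: 21 XOR 44 = 57
The combined Grundy value is 57.

57


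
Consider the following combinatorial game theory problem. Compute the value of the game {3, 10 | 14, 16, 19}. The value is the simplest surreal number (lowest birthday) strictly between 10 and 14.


Left options: {3, 10}, max = 10
Right options: {14, 16, 19}, min = 14
All options are numbers and max(Left) < min(Right), so by the simplicity theorem the value is the simplest (earliest-born) number strictly between 10 and 14.
Integers 11 through 13 all lie strictly between 10 and 14.
Among integers, the simplest (lowest birthday = smallest |n|; 0 is born on day 0, +-n on day n) is 11.
No non-integer in the interval can be simpler: if x is a non-integer in the interval, then floor(x) or ceil(x) also lies in the interval (the interval contains an integer), and both are proper prefixes of x's sign expansion, i.e. born earlier. So the game value is 11.
Game value = 11

11
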